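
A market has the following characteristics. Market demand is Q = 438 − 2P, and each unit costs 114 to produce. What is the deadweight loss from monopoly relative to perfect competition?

DWL = 2756.25

Inverting demand: P = 219 − 0.5Q.
Perfect competition: P = MC = 114, so 219 − 0.5Q = 114 and Q = 210.
The monopolist equates marginal revenue to marginal cost: 219 − Q = 114, so Q = 105. From demand, P = 166.5.
DWL is the triangle between Q = 105 and Q = 210: ½·(210 − 105)·(166.5 − 114) = 2756.25.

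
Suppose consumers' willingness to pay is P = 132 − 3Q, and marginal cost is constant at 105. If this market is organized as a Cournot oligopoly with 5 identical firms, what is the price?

P = 109.5

In a 5-firm Cournot equilibrium, symmetry and the first-order condition give q = (132 − 105)/(18) = 1.5. So Q = 7.5 and P = 109.5.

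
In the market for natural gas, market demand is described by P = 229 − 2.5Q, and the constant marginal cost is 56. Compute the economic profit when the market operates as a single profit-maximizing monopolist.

The monopolist equates marginal revenue to marginal cost: 229 − 5Q = 56, so Q = 34.6. From demand, P = 142.5.
Profit = (142.5 − 56)·34.6 = 2992.9.

Profit = 2992.9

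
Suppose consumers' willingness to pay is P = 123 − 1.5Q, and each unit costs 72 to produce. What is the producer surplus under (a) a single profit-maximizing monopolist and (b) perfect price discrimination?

Monopoly: PS = 433.5; Perfect PD: PS = 867

The monopolist equates marginal revenue to marginal cost: 123 − 3Q = 72, so Q = 17. From demand, P = 97.5.
PS = (97.5 − 72)·17 = 433.5.
A perfectly discriminating monopolist sells every unit with P(Q) ≥ MC(Q), so output equals the competitive quantity Q = 34. Each buyer pays their reservation price, so CS = 0 and the firm captures all surplus.
PS = ½·(123 − 72)·34 = 867.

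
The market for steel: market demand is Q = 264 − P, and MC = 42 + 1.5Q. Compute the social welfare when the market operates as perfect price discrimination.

Inverting demand: P = 264 − Q.
With perfect price discrimination, output is the efficient level Q = 88.8 (where demand meets MC), but every buyer pays their willingness to pay: CS = 0 and PS = total surplus.
TS = 9856.8 (equal to competitive TS).

TS = 9856.8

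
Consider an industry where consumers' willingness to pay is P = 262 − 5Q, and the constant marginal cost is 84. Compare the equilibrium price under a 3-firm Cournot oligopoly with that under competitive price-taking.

Cournot with 3 identical firms: the symmetric best-response condition is 262 − 20q = 84. Each firm produces q = 8.9, total output Q = 26.7, price P = 128.5.
Competitive firms price at marginal cost: P = 84, giving Q = 35.6.

Cournot: P = 128.5; Competition: P = 84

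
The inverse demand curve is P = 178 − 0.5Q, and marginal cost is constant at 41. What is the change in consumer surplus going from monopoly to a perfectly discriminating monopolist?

CS falls by 4692.25

The monopolist equates marginal revenue to marginal cost: 178 − Q = 41, so Q = 137. From demand, P = 109.5.
CS = ½·(178 − 109.5)·137 = 4692.25.
With perfect price discrimination, output is the efficient level Q = 274 (where demand meets MC), but every buyer pays their willingness to pay: CS = 0 and PS = total surplus.
CS = 0.
Change in consumer surplus: 0 − 4692.25 = −4692.25.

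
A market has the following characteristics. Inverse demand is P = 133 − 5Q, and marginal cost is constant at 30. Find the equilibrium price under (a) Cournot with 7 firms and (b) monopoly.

Cournot: P = 42.875; Monopoly: P = 81.5

In a 7-firm Cournot equilibrium, symmetry and the first-order condition give q = (133 − 30)/(40) = 2.575. So Q = 18.025 and P = 42.875.
The monopolist equates marginal revenue to marginal cost: 133 − 10Q = 30, so Q = 10.3. From demand, P = 81.5.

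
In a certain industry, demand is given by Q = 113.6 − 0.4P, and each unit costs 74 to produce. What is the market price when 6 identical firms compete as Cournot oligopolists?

Inverting demand: P = 284 − 2.5Q.
Cournot with 6 identical firms: the symmetric best-response condition is 284 − 17.5q = 74. Each firm produces q = 12, total output Q = 72, price P = 104.

P = 104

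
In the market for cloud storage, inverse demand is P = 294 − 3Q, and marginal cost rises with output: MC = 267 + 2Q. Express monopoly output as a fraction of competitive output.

Q_m/Q_c = 0.625

A monopolist chooses Q where MR = MC. MR = 294 − 6Q; setting this equal to 267 + 2Q gives Q = 3.375 and P = 283.875.
Under competition P = MC: 294 − 3Q = 267 + 2Q ⇒ Q = 5.4, P = 277.8.
Ratio Q_m/Q_c = 3.375/5.4 = 0.625.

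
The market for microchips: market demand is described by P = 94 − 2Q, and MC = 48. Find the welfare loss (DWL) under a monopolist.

DWL = 132.25

Competitive firms price at marginal cost: P = 48, giving Q = 23.
A monopolist chooses Q where MR = MC. MR = 94 − 4Q; setting this equal to 48 gives Q = 11.5 and P = 71.
DWL is the triangle between Q = 11.5 and Q = 23: ½·(23 − 11.5)·(71 − 48) = 132.25.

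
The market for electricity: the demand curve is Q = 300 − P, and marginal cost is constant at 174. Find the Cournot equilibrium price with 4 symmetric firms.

P = 199.2

Inverting demand: P = 300 − Q.
With 4 symmetric Cournot firms, each firm's FOC gives 300 − 5q = 174, so q = 25.2, Q = 4·25.2 = 100.8, and P = 199.2.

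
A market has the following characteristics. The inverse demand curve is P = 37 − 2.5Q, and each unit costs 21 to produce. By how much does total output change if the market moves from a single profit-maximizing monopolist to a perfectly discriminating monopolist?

A monopolist chooses Q where MR = MC. MR = 37 − 5Q; setting this equal to 21 gives Q = 3.2 and P = 29.
With perfect price discrimination, output is the efficient level Q = 6.4 (where demand meets MC), but every buyer pays their willingness to pay: CS = 0 and PS = total surplus.
Change in total output: 6.4 − 3.2 = 3.2.

Q rises by 3.2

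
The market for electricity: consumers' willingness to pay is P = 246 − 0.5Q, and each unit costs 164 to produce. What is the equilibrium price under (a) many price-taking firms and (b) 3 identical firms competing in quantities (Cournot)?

Competitive firms price at marginal cost: P = 164, giving Q = 164.
In a 3-firm Cournot equilibrium, symmetry and the first-order condition give q = (246 − 164)/(2) = 41. So Q = 123 and P = 184.5.

Competition: P = 164; Cournot: P = 184.5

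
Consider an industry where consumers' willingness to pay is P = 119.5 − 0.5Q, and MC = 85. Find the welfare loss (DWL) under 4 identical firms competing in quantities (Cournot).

Competitive firms price at marginal cost: P = 85, giving Q = 69.
In a 4-firm Cournot equilibrium, symmetry and the first-order condition give q = (119.5 − 85)/(2.5) = 13.8. So Q = 55.2 and P = 91.9.
DWL is the triangle between Q = 55.2 and Q = 69: ½·(69 − 55.2)·(91.9 − 85) = 47.61.

DWL = 47.61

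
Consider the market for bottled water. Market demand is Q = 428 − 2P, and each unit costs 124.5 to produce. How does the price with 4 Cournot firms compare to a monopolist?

Inverting demand: P = 214 − 0.5Q.
In a 4-firm Cournot equilibrium, symmetry and the first-order condition give q = (214 − 124.5)/(2.5) = 35.8. So Q = 143.2 and P = 142.4.
A monopolist chooses Q where MR = MC. MR = 214 − Q; setting this equal to 124.5 gives Q = 89.5 and P = 169.25.

Cournot: P = 142.4; Monopoly: P = 169.25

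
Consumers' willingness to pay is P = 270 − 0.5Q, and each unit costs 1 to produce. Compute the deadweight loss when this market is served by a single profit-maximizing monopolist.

DWL = 18090.25

Under competition P = MC = 1, so Q = (270 − 1)/0.5 = 538.
A monopolist chooses Q where MR = MC. MR = 270 − Q; setting this equal to 1 gives Q = 269 and P = 135.5.
DWL is the triangle between Q = 269 and Q = 538: ½·(538 − 269)·(135.5 − 1) = 18090.25.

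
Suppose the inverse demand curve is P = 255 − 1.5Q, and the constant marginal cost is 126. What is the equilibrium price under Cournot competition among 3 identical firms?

With 3 symmetric Cournot firms, each firm's FOC gives 255 − 6q = 126, so q = 21.5, Q = 3·21.5 = 64.5, and P = 158.25.

P = 158.25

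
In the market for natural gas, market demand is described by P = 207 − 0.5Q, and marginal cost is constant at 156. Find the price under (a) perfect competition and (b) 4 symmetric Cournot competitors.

Perfect competition: P = MC = 156, so 207 − 0.5Q = 156 and Q = 102.
Cournot with 4 identical firms: the symmetric best-response condition is 207 − 2.5q = 156. Each firm produces q = 20.4, total output Q = 81.6, price P = 166.2.

Competition: P = 156; Cournot: P = 166.2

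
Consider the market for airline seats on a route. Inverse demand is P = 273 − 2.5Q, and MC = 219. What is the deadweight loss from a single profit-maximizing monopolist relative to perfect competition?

Under competition P = MC = 219, so Q = (273 − 219)/2.5 = 21.6.
A monopolist chooses Q where MR = MC. MR = 273 − 5Q; setting this equal to 219 gives Q = 10.8 and P = 246.
DWL is the triangle between Q = 10.8 and Q = 21.6: ½·(21.6 − 10.8)·(246 − 219) = 145.8.

DWL = 145.8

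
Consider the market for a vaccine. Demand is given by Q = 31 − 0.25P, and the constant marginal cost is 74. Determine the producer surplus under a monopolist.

Inverting demand: P = 124 − 4Q.
A monopolist chooses Q where MR = MC. MR = 124 − 8Q; setting this equal to 74 gives Q = 6.25 and P = 99.
PS = (99 − 74)·6.25 = 156.25.

PS = 156.25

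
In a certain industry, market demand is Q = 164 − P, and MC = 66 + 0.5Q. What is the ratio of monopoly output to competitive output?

Inverting demand: P = 164 − Q.
Monopoly sets MR = MC: 164 − 2Q = 66 + 0.5Q ⇒ Q = 39.2, P = 164 − 39.2 = 124.8.
Competitive equilibrium sets price equal to marginal cost: 164 − Q = 66 + 0.5Q, so Q = 196/3 and P = 296/3.
Ratio Q_m/Q_c = 39.2/(196/3) = 0.6.

Q_m/Q_c = 0.6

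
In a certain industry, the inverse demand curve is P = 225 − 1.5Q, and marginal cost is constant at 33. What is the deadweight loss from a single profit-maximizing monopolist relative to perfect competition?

DWL = 3072

Perfect competition: P = MC = 33, so 225 − 1.5Q = 33 and Q = 128.
A monopolist chooses Q where MR = MC. MR = 225 − 3Q; setting this equal to 33 gives Q = 64 and P = 129.
DWL is the triangle between Q = 64 and Q = 128: ½·(128 − 64)·(129 − 33) = 3072.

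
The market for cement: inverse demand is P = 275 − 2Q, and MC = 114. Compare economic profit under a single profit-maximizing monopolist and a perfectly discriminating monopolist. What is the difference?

Monopoly sets MR = MC: 275 − 4Q = 114 ⇒ Q = 40.25, P = 275 − 2·40.25 = 194.5.
Profit = (194.5 − 114)·40.25 = 3240.125.
A perfectly discriminating monopolist sells every unit with P(Q) ≥ MC(Q), so output equals the competitive quantity Q = 80.5. Each buyer pays their reservation price, so CS = 0 and the firm captures all surplus.
PS equals the full surplus area, 6480.25. Profit = 6480.25 = 6480.25.
Change in economic profit: 6480.25 − 3240.125 = 3240.125.

Economic profit rises by 3240.125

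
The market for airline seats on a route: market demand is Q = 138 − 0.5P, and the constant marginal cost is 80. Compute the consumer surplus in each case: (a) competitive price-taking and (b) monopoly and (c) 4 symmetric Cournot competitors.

Inverting demand: P = 276 − 2Q.
Under competition P = MC = 80, so Q = (276 − 80)/2 = 98.
CS = ½·(276 − 80)·98 = 9604.
Monopoly sets MR = MC: 276 − 4Q = 80 ⇒ Q = 49, P = 276 − 2·49 = 178.
CS = ½·(276 − 178)·49 = 2401.
Cournot with 4 identical firms: the symmetric best-response condition is 276 − 10q = 80. Each firm produces q = 19.6, total output Q = 78.4, price P = 119.2.
CS = ½·(276 − 119.2)·78.4 = 6146.56.

Competition: CS = 9604; Monopoly: CS = 2401; Cournot: CS = 6146.56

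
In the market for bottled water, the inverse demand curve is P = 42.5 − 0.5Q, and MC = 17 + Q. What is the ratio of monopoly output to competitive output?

Monopoly sets MR = MC: 42.5 − Q = 17 + Q ⇒ Q = 12.75, P = 42.5 − 0.5·12.75 = 36.125.
Competitive equilibrium sets price equal to marginal cost: 42.5 − 0.5Q = 17 + Q, so Q = 17 and P = 34.
Ratio Q_m/Q_c = 12.75/17 = 0.75.

Q_m/Q_c = 0.75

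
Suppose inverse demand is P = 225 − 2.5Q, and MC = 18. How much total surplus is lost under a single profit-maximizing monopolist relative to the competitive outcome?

DWL = 2142.45

Perfect competition: P = MC = 18, so 225 − 2.5Q = 18 and Q = 82.8.
Monopoly sets MR = MC: 225 − 5Q = 18 ⇒ Q = 41.4, P = 225 − 2.5·41.4 = 121.5.
DWL is the triangle between Q = 41.4 and Q = 82.8: ½·(82.8 − 41.4)·(121.5 − 18) = 2142.45.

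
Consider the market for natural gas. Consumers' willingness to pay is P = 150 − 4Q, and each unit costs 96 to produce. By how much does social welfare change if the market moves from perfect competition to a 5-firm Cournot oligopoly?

Under competition P = MC = 96, so Q = (150 − 96)/4 = 13.5.
CS = ½·(150 − 96)·13.5 = 364.5; PS = (96 − 96)·13.5 = 0; TS = 364.5.
In a 5-firm Cournot equilibrium, symmetry and the first-order condition give q = (150 − 96)/(24) = 2.25. So Q = 11.25 and P = 105.
CS = ½·(150 − 105)·11.25 = 253.125; PS = (105 − 96)·11.25 = 101.25; TS = 354.375.
Change in social welfare: 354.375 − 364.5 = −10.125.

Social welfare falls by 10.125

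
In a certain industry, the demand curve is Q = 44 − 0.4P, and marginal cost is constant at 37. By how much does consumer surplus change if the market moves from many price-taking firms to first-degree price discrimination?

Inverting demand: P = 110 − 2.5Q.
Under competition P = MC = 37, so Q = (110 − 37)/2.5 = 29.2.
CS = ½·(110 − 37)·29.2 = 1065.8.
Under first-degree price discrimination the firm charges each unit its demand price and produces up to where P = MC, i.e. Q = 29.2. Consumer surplus is zero; producer surplus equals total surplus.
CS = 0.
Change in consumer surplus: 0 − 1065.8 = −1065.8.

CS falls by 1065.8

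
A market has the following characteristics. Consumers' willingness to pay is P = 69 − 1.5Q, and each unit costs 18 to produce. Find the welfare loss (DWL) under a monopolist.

Competitive firms price at marginal cost: P = 18, giving Q = 34.
Monopoly sets MR = MC: 69 − 3Q = 18 ⇒ Q = 17, P = 69 − 1.5·17 = 43.5.
DWL is the triangle between Q = 17 and Q = 34: ½·(34 − 17)·(43.5 − 18) = 216.75.

DWL = 216.75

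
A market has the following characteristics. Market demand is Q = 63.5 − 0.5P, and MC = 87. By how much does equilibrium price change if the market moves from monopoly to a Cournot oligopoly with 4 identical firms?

Inverting demand: P = 127 − 2Q.
A monopolist chooses Q where MR = MC. MR = 127 − 4Q; setting this equal to 87 gives Q = 10 and P = 107.
In a 4-firm Cournot equilibrium, symmetry and the first-order condition give q = (127 − 87)/(10) = 4. So Q = 16 and P = 95.
Change in equilibrium price: 95 − 107 = −12.

P falls by 12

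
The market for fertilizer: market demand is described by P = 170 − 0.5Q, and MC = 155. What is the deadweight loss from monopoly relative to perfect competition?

DWL = 56.25

Under competition P = MC = 155, so Q = (170 − 155)/0.5 = 30.
A monopolist chooses Q where MR = MC. MR = 170 − Q; setting this equal to 155 gives Q = 15 and P = 162.5.
DWL is the triangle between Q = 15 and Q = 30: ½·(30 − 15)·(162.5 − 155) = 56.25.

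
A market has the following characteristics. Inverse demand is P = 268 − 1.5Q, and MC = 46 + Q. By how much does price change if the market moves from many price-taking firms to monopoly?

Price rises by 49.95

Competitive equilibrium sets price equal to marginal cost: 268 − 1.5Q = 46 + Q, so Q = 88.8 and P = 134.8.
The monopolist equates marginal revenue to marginal cost: 268 − 3Q = 46 + Q, so Q = 55.5. From demand, P = 184.75.
Change in price: 184.75 − 134.8 = 49.95.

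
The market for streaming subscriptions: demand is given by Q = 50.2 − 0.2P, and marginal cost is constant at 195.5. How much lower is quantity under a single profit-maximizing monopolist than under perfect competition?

Inverting demand: P = 251 − 5Q.
Under competition P = MC = 195.5, so Q = (251 − 195.5)/5 = 11.1.
Monopoly sets MR = MC: 251 − 10Q = 195.5 ⇒ Q = 5.55, P = 251 − 5·5.55 = 223.25.
Change in quantity: 5.55 − 11.1 = −5.55.

Q falls by 5.55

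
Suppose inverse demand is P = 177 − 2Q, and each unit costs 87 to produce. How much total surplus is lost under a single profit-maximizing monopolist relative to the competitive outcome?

Perfect competition: P = MC = 87, so 177 − 2Q = 87 and Q = 45.
A monopolist chooses Q where MR = MC. MR = 177 − 4Q; setting this equal to 87 gives Q = 22.5 and P = 132.
DWL is the triangle between Q = 22.5 and Q = 45: ½·(45 − 22.5)·(132 − 87) = 506.25.

DWL = 506.25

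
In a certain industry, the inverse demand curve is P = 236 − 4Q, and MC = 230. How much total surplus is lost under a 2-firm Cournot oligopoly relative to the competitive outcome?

Under competition P = MC = 230, so Q = (236 − 230)/4 = 1.5.
In a 2-firm Cournot equilibrium, symmetry and the first-order condition give q = (236 − 230)/(12) = 0.5. So Q = 1 and P = 232.
DWL is the triangle between Q = 1 and Q = 1.5: ½·(1.5 − 1)·(232 − 230) = 0.5.

DWL = 0.5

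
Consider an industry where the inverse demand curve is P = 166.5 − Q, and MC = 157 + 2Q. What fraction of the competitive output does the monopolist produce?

A monopolist chooses Q where MR = MC. MR = 166.5 − 2Q; setting this equal to 157 + 2Q gives Q = 2.375 and P = 164.125.
Competitive equilibrium sets price equal to marginal cost: 166.5 − Q = 157 + 2Q, so Q = 19/6 and P = 490/3.
Ratio Q_m/Q_c = 2.375/(19/6) = 0.75.

Q_m/Q_c = 0.75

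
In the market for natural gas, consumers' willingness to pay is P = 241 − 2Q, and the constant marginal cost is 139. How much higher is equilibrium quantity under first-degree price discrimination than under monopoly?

Monopoly sets MR = MC: 241 − 4Q = 139 ⇒ Q = 25.5, P = 241 − 2·25.5 = 190.
A perfectly discriminating monopolist sells every unit with P(Q) ≥ MC(Q), so output equals the competitive quantity Q = 51. Each buyer pays their reservation price, so CS = 0 and the firm captures all surplus.
Change in equilibrium quantity: 51 − 25.5 = 25.5.

Q rises by 25.5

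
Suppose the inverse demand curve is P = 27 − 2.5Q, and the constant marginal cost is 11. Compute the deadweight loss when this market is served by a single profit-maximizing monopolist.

Perfect competition: P = MC = 11, so 27 − 2.5Q = 11 and Q = 6.4.
A monopolist chooses Q where MR = MC. MR = 27 − 5Q; setting this equal to 11 gives Q = 3.2 and P = 19.
DWL is the triangle between Q = 3.2 and Q = 6.4: ½·(6.4 − 3.2)·(19 − 11) = 12.8.

DWL = 12.8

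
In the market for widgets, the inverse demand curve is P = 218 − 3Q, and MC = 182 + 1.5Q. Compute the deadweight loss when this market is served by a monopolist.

DWL = 23.04

Under competition P = MC: 218 − 3Q = 182 + 1.5Q ⇒ Q = 8, P = 194.
A monopolist chooses Q where MR = MC. MR = 218 − 6Q; setting this equal to 182 + 1.5Q gives Q = 4.8 and P = 203.6.
CS = ½·(218 − 194)·8 = 96; PS = (194·8 − 182·8 − ½·1.5·8²) = 48; TS = 144.
CS = ½·(218 − 203.6)·4.8 = 34.56; PS = (203.6·4.8 − 182·4.8 − ½·1.5·4.8²) = 86.4; TS = 120.96.
DWL = 144 − 120.96 = 23.04.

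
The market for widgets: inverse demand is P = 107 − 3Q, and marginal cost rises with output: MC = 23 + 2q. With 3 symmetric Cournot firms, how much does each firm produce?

With 3 symmetric Cournot firms, each firm's FOC gives 107 − 12q = 23 + 2q, so q = 6, Q = 3·6 = 18, and P = 53.

q_i = 6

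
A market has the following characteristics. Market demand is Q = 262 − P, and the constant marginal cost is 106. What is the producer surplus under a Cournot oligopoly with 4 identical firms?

PS = 3893.76

Inverting demand: P = 262 − Q.
In a 4-firm Cournot equilibrium, symmetry and the first-order condition give q = (262 − 106)/(5) = 31.2. So Q = 124.8 and P = 137.2.
PS = (137.2 − 106)·124.8 = 3893.76.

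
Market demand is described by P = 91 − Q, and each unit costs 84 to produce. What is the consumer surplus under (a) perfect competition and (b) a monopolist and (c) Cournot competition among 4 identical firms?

Competitive firms price at marginal cost: P = 84, giving Q = 7.
CS = ½·(91 − 84)·7 = 24.5.
A monopolist chooses Q where MR = MC. MR = 91 − 2Q; setting this equal to 84 gives Q = 3.5 and P = 87.5.
CS = ½·(91 − 87.5)·3.5 = 6.125.
With 4 symmetric Cournot firms, each firm's FOC gives 91 − 5q = 84, so q = 1.4, Q = 4·1.4 = 5.6, and P = 85.4.
CS = ½·(91 − 85.4)·5.6 = 15.68.

Competition: CS = 24.5; Monopoly: CS = 6.125; Cournot: CS = 15.68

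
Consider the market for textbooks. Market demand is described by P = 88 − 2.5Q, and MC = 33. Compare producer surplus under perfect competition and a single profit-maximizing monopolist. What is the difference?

Competitive firms price at marginal cost: P = 33, giving Q = 22.
PS = (33 − 33)·22 = 0.
A monopolist chooses Q where MR = MC. MR = 88 − 5Q; setting this equal to 33 gives Q = 11 and P = 60.5.
PS = (60.5 − 33)·11 = 302.5.
Change in producer surplus: 302.5 − 0 = 302.5.

PS rises by 302.5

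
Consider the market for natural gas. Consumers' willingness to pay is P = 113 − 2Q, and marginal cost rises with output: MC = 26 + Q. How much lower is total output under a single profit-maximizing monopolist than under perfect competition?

Under competition P = MC: 113 − 2Q = 26 + Q ⇒ Q = 29, P = 55.
Monopoly sets MR = MC: 113 − 4Q = 26 + Q ⇒ Q = 17.4, P = 113 − 2·17.4 = 78.2.
Change in total output: 17.4 − 29 = −11.6.

Q falls by 11.6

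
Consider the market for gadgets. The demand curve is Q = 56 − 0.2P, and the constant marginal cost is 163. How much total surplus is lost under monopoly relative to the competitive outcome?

Inverting demand: P = 280 − 5Q.
Competitive firms price at marginal cost: P = 163, giving Q = 23.4.
A monopolist chooses Q where MR = MC. MR = 280 − 10Q; setting this equal to 163 gives Q = 11.7 and P = 221.5.
DWL is the triangle between Q = 11.7 and Q = 23.4: ½·(23.4 − 11.7)·(221.5 − 163) = 342.225.

DWL = 342.225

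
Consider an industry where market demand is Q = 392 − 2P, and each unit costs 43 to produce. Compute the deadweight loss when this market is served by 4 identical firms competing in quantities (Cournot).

DWL = 936.36

Inverting demand: P = 196 − 0.5Q.
Under competition P = MC = 43, so Q = (196 − 43)/0.5 = 306.
With 4 symmetric Cournot firms, each firm's FOC gives 196 − 2.5q = 43, so q = 61.2, Q = 4·61.2 = 244.8, and P = 73.6.
DWL is the triangle between Q = 244.8 and Q = 306: ½·(306 − 244.8)·(73.6 − 43) = 936.36.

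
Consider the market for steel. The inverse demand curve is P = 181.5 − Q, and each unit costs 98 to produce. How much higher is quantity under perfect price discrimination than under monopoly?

The monopolist equates marginal revenue to marginal cost: 181.5 − 2Q = 98, so Q = 41.75. From demand, P = 139.75.
Under first-degree price discrimination the firm charges each unit its demand price and produces up to where P = MC, i.e. Q = 83.5. Consumer surplus is zero; producer surplus equals total surplus.
Change in quantity: 83.5 − 41.75 = 41.75.

Q rises by 41.75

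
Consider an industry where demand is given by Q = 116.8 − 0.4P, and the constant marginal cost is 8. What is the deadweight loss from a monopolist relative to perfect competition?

Inverting demand: P = 292 − 2.5Q.
Perfect competition: P = MC = 8, so 292 − 2.5Q = 8 and Q = 113.6.
The monopolist equates marginal revenue to marginal cost: 292 − 5Q = 8, so Q = 56.8. From demand, P = 150.
DWL is the triangle between Q = 56.8 and Q = 113.6: ½·(113.6 − 56.8)·(150 − 8) = 4032.8.

DWL = 4032.8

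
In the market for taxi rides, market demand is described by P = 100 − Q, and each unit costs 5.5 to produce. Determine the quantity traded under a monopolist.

Monopoly sets MR = MC: 100 − 2Q = 5.5 ⇒ Q = 47.25, P = 100 − 47.25 = 52.75.

Q = 47.25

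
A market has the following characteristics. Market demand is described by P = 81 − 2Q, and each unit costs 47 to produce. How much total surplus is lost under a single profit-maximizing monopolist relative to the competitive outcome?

Competitive firms price at marginal cost: P = 47, giving Q = 17.
The monopolist equates marginal revenue to marginal cost: 81 − 4Q = 47, so Q = 8.5. From demand, P = 64.
DWL is the triangle between Q = 8.5 and Q = 17: ½·(17 − 8.5)·(64 − 47) = 72.25.

DWL = 72.25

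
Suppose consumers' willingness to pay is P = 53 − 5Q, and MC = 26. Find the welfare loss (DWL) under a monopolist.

DWL = 18.225

Competitive firms price at marginal cost: P = 26, giving Q = 5.4.
The monopolist equates marginal revenue to marginal cost: 53 − 10Q = 26, so Q = 2.7. From demand, P = 39.5.
DWL is the triangle between Q = 2.7 and Q = 5.4: ½·(5.4 − 2.7)·(39.5 − 26) = 18.225.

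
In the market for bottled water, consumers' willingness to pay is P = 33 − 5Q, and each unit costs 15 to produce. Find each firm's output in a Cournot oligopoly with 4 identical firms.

q_i = 0.72

Cournot with 4 identical firms: the symmetric best-response condition is 33 − 25q = 15. Each firm produces q = 0.72, total output Q = 2.88, price P = 18.6.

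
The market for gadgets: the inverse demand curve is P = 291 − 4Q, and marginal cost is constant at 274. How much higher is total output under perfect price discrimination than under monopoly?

The monopolist equates marginal revenue to marginal cost: 291 − 8Q = 274, so Q = 2.125. From demand, P = 282.5.
With perfect price discrimination, output is the efficient level Q = 4.25 (where demand meets MC), but every buyer pays their willingness to pay: CS = 0 and PS = total surplus.
Change in total output: 4.25 − 2.125 = 2.125.

Q rises by 2.125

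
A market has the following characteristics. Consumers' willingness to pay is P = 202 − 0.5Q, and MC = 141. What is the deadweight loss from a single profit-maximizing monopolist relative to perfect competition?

Competitive firms price at marginal cost: P = 141, giving Q = 122.
The monopolist equates marginal revenue to marginal cost: 202 − Q = 141, so Q = 61. From demand, P = 171.5.
DWL is the triangle between Q = 61 and Q = 122: ½·(122 − 61)·(171.5 − 141) = 930.25.

DWL = 930.25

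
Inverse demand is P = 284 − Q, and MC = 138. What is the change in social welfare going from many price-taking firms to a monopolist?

Perfect competition: P = MC = 138, so 284 − Q = 138 and Q = 146.
CS = ½·(284 − 138)·146 = 10658; PS = (138 − 138)·146 = 0; TS = 10658.
Monopoly sets MR = MC: 284 − 2Q = 138 ⇒ Q = 73, P = 284 − 73 = 211.
CS = ½·(284 − 211)·73 = 2664.5; PS = (211 − 138)·73 = 5329; TS = 7993.5.
Change in social welfare: 7993.5 − 10658 = −2664.5.

TS falls by 2664.5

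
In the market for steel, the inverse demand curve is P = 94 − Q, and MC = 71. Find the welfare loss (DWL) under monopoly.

DWL = 66.125

Under competition P = MC = 71, so Q = (94 − 71)/1 = 23.
Monopoly sets MR = MC: 94 − 2Q = 71 ⇒ Q = 11.5, P = 94 − 11.5 = 82.5.
DWL is the triangle between Q = 11.5 and Q = 23: ½·(23 − 11.5)·(82.5 − 71) = 66.125.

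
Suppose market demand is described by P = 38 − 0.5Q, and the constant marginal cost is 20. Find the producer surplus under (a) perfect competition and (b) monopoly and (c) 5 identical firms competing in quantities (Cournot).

Under competition P = MC = 20, so Q = (38 − 20)/0.5 = 36.
PS = (20 − 20)·36 = 0.
A monopolist chooses Q where MR = MC. MR = 38 − Q; setting this equal to 20 gives Q = 18 and P = 29.
PS = (29 − 20)·18 = 162.
Cournot with 5 identical firms: the symmetric best-response condition is 38 − 3q = 20. Each firm produces q = 6, total output Q = 30, price P = 23.
PS = (23 − 20)·30 = 90.

Competition: PS = 0; Monopoly: PS = 162; Cournot: PS = 90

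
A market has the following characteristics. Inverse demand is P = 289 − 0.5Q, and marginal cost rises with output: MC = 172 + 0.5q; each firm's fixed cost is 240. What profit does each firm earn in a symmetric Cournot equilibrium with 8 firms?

With 8 symmetric Cournot firms, each firm's FOC gives 289 − 4.5q = 172 + 0.5q, so q = 23.4, Q = 8·23.4 = 187.2, and P = 195.4.
Each firm's profit = 195.4·23.4 − (172·23.4 + ½·0.5·23.4²) − 240 = 170.67.

π_i = 170.67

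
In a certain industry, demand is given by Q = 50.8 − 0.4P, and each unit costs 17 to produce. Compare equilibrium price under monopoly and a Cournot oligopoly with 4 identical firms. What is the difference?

P falls by 33

Inverting demand: P = 127 − 2.5Q.
A monopolist chooses Q where MR = MC. MR = 127 − 5Q; setting this equal to 17 gives Q = 22 and P = 72.
With 4 symmetric Cournot firms, each firm's FOC gives 127 − 12.5q = 17, so q = 8.8, Q = 4·8.8 = 35.2, and P = 39.
Change in equilibrium price: 39 − 72 = −33.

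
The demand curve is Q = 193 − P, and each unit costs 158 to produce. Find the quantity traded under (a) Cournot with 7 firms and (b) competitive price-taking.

Inverting demand: P = 193 − Q.
Cournot with 7 identical firms: the symmetric best-response condition is 193 − 8q = 158. Each firm produces q = 4.375, total output Q = 30.625, price P = 162.375.
Competitive firms price at marginal cost: P = 158, giving Q = 35.

Cournot: Q = 30.625; Competition: Q = 35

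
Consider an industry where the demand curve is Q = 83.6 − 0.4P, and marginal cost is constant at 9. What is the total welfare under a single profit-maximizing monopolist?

Inverting demand: P = 209 − 2.5Q.
The monopolist equates marginal revenue to marginal cost: 209 − 5Q = 9, so Q = 40. From demand, P = 109.
CS = ½·(209 − 109)·40 = 2000; PS = (109 − 9)·40 = 4000; TS = 6000.

TS = 6000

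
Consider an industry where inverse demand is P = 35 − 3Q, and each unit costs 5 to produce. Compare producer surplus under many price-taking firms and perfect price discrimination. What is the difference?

Competitive firms price at marginal cost: P = 5, giving Q = 10.
PS = (5 − 5)·10 = 0.
A perfectly discriminating monopolist sells every unit with P(Q) ≥ MC(Q), so output equals the competitive quantity Q = 10. Each buyer pays their reservation price, so CS = 0 and the firm captures all surplus.
PS = ½·(35 − 5)·10 = 150.
Change in producer surplus: 150 − 0 = 150.

PS rises by 150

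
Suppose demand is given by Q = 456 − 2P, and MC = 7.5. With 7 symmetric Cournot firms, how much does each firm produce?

Inverting demand: P = 228 − 0.5Q.
With 7 symmetric Cournot firms, each firm's FOC gives 228 − 4q = 7.5, so q = 55.125, Q = 7·55.125 = 385.875, and P = 561/16.

q_i = 55.125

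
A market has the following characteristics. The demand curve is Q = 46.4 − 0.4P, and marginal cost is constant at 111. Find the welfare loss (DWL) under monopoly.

Inverting demand: P = 116 − 2.5Q.
Perfect competition: P = MC = 111, so 116 − 2.5Q = 111 and Q = 2.
A monopolist chooses Q where MR = MC. MR = 116 − 5Q; setting this equal to 111 gives Q = 1 and P = 113.5.
DWL is the triangle between Q = 1 and Q = 2: ½·(2 − 1)·(113.5 − 111) = 1.25.

DWL = 1.25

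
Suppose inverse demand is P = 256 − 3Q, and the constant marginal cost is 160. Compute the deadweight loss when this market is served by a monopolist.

Competitive firms price at marginal cost: P = 160, giving Q = 32.
A monopolist chooses Q where MR = MC. MR = 256 − 6Q; setting this equal to 160 gives Q = 16 and P = 208.
DWL is the triangle between Q = 16 and Q = 32: ½·(32 − 16)·(208 − 160) = 384.

DWL = 384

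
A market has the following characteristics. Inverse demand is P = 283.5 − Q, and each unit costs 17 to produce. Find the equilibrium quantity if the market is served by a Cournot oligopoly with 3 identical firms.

Q = 199.875

With 3 symmetric Cournot firms, each firm's FOC gives 283.5 − 4q = 17, so q = 66.625, Q = 3·66.625 = 199.875, and P = 83.625.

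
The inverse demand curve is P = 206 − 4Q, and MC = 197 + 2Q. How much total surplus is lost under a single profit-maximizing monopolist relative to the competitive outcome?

Under competition P = MC: 206 − 4Q = 197 + 2Q ⇒ Q = 1.5, P = 200.
The monopolist equates marginal revenue to marginal cost: 206 − 8Q = 197 + 2Q, so Q = 0.9. From demand, P = 202.4.
CS = ½·(206 − 200)·1.5 = 4.5; PS = (200·1.5 − 197·1.5 − ½·2·1.5²) = 2.25; TS = 6.75.
CS = ½·(206 − 202.4)·0.9 = 1.62; PS = (202.4·0.9 − 197·0.9 − ½·2·0.9²) = 4.05; TS = 5.67.
DWL = 6.75 − 5.67 = 1.08.

DWL = 1.08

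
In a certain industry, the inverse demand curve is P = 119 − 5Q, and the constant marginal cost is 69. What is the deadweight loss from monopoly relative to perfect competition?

DWL = 62.5

Perfect competition: P = MC = 69, so 119 − 5Q = 69 and Q = 10.
Monopoly sets MR = MC: 119 − 10Q = 69 ⇒ Q = 5, P = 119 − 5·5 = 94.
DWL is the triangle between Q = 5 and Q = 10: ½·(10 − 5)·(94 − 69) = 62.5.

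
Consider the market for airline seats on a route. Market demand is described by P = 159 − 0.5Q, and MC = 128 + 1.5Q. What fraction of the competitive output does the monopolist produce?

Monopoly sets MR = MC: 159 − Q = 128 + 1.5Q ⇒ Q = 12.4, P = 159 − 0.5·12.4 = 152.8.
Under competition P = MC: 159 − 0.5Q = 128 + 1.5Q ⇒ Q = 15.5, P = 151.25.
Ratio Q_m/Q_c = 12.4/15.5 = 0.8.

Q_m/Q_c = 0.8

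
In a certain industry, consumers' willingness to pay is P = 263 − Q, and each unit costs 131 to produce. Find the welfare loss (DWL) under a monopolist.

Under competition P = MC = 131, so Q = (263 − 131)/1 = 132.
Monopoly sets MR = MC: 263 − 2Q = 131 ⇒ Q = 66, P = 263 − 66 = 197.
DWL is the triangle between Q = 66 and Q = 132: ½·(132 − 66)·(197 − 131) = 2178.

DWL = 2178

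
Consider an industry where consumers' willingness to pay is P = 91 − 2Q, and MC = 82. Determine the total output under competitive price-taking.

Under competition P = MC = 82, so Q = (91 − 82)/2 = 4.5.

Q = 4.5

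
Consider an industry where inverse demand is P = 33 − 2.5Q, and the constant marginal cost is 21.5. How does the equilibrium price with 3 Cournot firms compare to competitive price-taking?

Cournot: P = 24.375; Competition: P = 21.5

In a 3-firm Cournot equilibrium, symmetry and the first-order condition give q = (33 − 21.5)/(10) = 1.15. So Q = 3.45 and P = 24.375.
Competitive firms price at marginal cost: P = 21.5, giving Q = 4.6.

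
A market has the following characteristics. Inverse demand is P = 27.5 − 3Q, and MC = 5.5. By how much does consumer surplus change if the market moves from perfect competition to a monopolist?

Competitive firms price at marginal cost: P = 5.5, giving Q = 22/3.
CS = ½·(27.5 − 5.5)·22/3 = 242/3.
A monopolist chooses Q where MR = MC. MR = 27.5 − 6Q; setting this equal to 5.5 gives Q = 11/3 and P = 16.5.
CS = ½·(27.5 − 16.5)·11/3 = 121/6.
Change in consumer surplus: 121/6 − 242/3 = −60.5.

Consumer surplus falls by 60.5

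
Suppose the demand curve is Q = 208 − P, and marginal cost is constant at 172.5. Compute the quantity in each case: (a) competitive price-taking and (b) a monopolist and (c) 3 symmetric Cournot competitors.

Competition: Q = 35.5; Monopoly: Q = 17.75; Cournot: Q = 26.625

Inverting demand: P = 208 − Q.
Perfect competition: P = MC = 172.5, so 208 − Q = 172.5 and Q = 35.5.
Monopoly sets MR = MC: 208 − 2Q = 172.5 ⇒ Q = 17.75, P = 208 − 17.75 = 190.25.
In a 3-firm Cournot equilibrium, symmetry and the first-order condition give q = (208 − 172.5)/(4) = 8.875. So Q = 26.625 and P = 181.375.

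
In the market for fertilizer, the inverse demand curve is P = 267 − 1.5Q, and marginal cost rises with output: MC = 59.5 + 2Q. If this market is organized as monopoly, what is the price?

P = 204.75

Monopoly sets MR = MC: 267 − 3Q = 59.5 + 2Q ⇒ Q = 41.5, P = 267 − 1.5·41.5 = 204.75.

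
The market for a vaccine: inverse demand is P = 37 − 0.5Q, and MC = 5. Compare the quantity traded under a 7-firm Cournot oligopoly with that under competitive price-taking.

Cournot: Q = 56; Competition: Q = 64

Cournot with 7 identical firms: the symmetric best-response condition is 37 − 4q = 5. Each firm produces q = 8, total output Q = 56, price P = 9.
Perfect competition: P = MC = 5, so 37 − 0.5Q = 5 and Q = 64.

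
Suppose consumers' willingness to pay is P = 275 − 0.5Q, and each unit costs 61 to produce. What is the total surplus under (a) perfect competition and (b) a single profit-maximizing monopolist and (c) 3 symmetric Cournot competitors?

Competition: TS = 45796; Monopoly: TS = 34347; Cournot: TS = 42933.75

Perfect competition: P = MC = 61, so 275 − 0.5Q = 61 and Q = 428.
CS = ½·(275 − 61)·428 = 45796; PS = (61 − 61)·428 = 0; TS = 45796.
Monopoly sets MR = MC: 275 − Q = 61 ⇒ Q = 214, P = 275 − 0.5·214 = 168.
CS = ½·(275 − 168)·214 = 11449; PS = (168 − 61)·214 = 22898; TS = 34347.
With 3 symmetric Cournot firms, each firm's FOC gives 275 − 2q = 61, so q = 107, Q = 3·107 = 321, and P = 114.5.
CS = ½·(275 − 114.5)·321 = 25760.25; PS = (114.5 − 61)·321 = 17173.5; TS = 42933.75.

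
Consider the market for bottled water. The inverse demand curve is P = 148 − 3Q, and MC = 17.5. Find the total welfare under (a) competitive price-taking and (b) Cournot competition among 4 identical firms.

Perfect competition: P = MC = 17.5, so 148 − 3Q = 17.5 and Q = 43.5.
CS = ½·(148 − 17.5)·43.5 = 2838.375; PS = (17.5 − 17.5)·43.5 = 0; TS = 2838.375.
Cournot with 4 identical firms: the symmetric best-response condition is 148 − 15q = 17.5. Each firm produces q = 8.7, total output Q = 34.8, price P = 43.6.
CS = ½·(148 − 43.6)·34.8 = 1816.56; PS = (43.6 − 17.5)·34.8 = 908.28; TS = 2724.84.

Competition: TS = 2838.375; Cournot: TS = 2724.84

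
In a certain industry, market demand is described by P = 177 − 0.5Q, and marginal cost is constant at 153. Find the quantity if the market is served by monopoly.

The monopolist equates marginal revenue to marginal cost: 177 − Q = 153, so Q = 24. From demand, P = 165.

Q = 24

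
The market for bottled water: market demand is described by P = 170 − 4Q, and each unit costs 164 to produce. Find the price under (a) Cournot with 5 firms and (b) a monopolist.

Cournot with 5 identical firms: the symmetric best-response condition is 170 − 24q = 164. Each firm produces q = 0.25, total output Q = 1.25, price P = 165.
A monopolist chooses Q where MR = MC. MR = 170 − 8Q; setting this equal to 164 gives Q = 0.75 and P = 167.

Cournot: P = 165; Monopoly: P = 167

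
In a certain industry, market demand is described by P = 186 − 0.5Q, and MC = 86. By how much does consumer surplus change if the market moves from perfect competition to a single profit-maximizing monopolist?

Under competition P = MC = 86, so Q = (186 − 86)/0.5 = 200.
CS = ½·(186 − 86)·200 = 10000.
The monopolist equates marginal revenue to marginal cost: 186 − Q = 86, so Q = 100. From demand, P = 136.
CS = ½·(186 − 136)·100 = 2500.
Change in consumer surplus: 2500 − 10000 = −7500.

Consumer surplus falls by 7500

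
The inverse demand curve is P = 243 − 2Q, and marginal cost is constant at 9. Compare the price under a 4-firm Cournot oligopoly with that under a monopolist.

Cournot: P = 55.8; Monopoly: P = 126

Cournot with 4 identical firms: the symmetric best-response condition is 243 − 10q = 9. Each firm produces q = 23.4, total output Q = 93.6, price P = 55.8.
A monopolist chooses Q where MR = MC. MR = 243 − 4Q; setting this equal to 9 gives Q = 58.5 and P = 126.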